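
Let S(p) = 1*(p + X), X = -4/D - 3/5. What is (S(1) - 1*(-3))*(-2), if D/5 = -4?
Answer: -36/5 ≈ -7.2000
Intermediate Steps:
D = -20 (D = 5*(-4) = -20)
X = -2/5 (X = -4/(-20) - 3/5 = -4*(-1/20) - 3*1/5 = 1/5 - 3/5 = -2/5 ≈ -0.40000)
S(p) = -2/5 + p (S(p) = 1*(p - 2/5) = 1*(-2/5 + p) = -2/5 + p)
(S(1) - 1*(-3))*(-2) = ((-2/5 + 1) - 1*(-3))*(-2) = (3/5 + 3)*(-2) = (18/5)*(-2) = -36/5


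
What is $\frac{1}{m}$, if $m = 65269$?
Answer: $\frac{1}{65269} \approx 1.5321 \cdot 10^{-5}$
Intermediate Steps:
$\frac{1}{m} = \frac{1}{65269}$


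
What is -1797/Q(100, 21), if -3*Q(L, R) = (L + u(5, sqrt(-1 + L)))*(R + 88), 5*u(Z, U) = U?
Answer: 13477500/27239209 - 80865*sqrt(11)/27239209 ≈ 0.48494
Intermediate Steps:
u(Z, U) = U/5
Q(L, R) = -(88 + R)*(L + sqrt(-1 + L)/5)/3 (Q(L, R) = -(L + sqrt(-1 + L)/5)*(R + 88)/3 = -(L + sqrt(-1 + L)/5)*(88 + R)/3 = -(88 + R)*(L + sqrt(-1 + L)/5)/3)
-1797/Q(100, 21) = -1797/(-88/3*100 - 88*sqrt(-1 + 100)/15 - 1/3*100*21 - 1/15*21*sqrt(-1 + 100)) = -1797/(-8800/3 - 88*sqrt(11)/5 - 700 - 1/15*21*sqrt(99)) = -1797/(-8800/3 - 88*sqrt(11)/5 - 700 - 1/15*21*3*sqrt(11)) = -1797/(-8800/3 - 88*sqrt(11)/5 - 700 - 21*sqrt(11)/5) = -1797/(-10900/3 - 109*sqrt(11)/5)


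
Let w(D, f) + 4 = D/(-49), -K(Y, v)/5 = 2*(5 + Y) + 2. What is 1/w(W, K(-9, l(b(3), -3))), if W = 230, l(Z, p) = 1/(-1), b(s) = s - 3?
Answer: -49/426 ≈ -0.11502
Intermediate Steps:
b(s) = -3 + s
l(Z, p) = -1
K(Y, v) = -60 - 10*Y (K(Y, v) = -5*(2*(5 + Y) + 2) = -5*((10 + 2*Y) + 2) = -5*(12 + 2*Y) = -60 - 10*Y)
w(D, f) = -4 - D/49 (w(D, f) = -4 + D/(-49) = -4 + D*(-1/49) = -4 - D/49)
1/w(W, K(-9, l(b(3), -3))) = 1/(-4 - 1/49*230) = 1/(-4 - 230/49) = 1/(-426/49) = -49/426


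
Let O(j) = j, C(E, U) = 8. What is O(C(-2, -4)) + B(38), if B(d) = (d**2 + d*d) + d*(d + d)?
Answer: 5784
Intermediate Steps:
B(d) = 4*d**2 (B(d) = (d**2 + d**2) + d*(2*d) = 2*d**2 + 2*d**2 = 4*d**2)
O(C(-2, -4)) + B(38) = 8 + 4*38**2 = 8 + 4*1444 = 8 + 5776 = 5784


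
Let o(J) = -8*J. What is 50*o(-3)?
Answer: 1200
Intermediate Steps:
50*o(-3) = 50*(-8*(-3)) = 50*24 = 1200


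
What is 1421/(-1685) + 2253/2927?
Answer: -362962/4931995 ≈ -0.073593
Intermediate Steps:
1421/(-1685) + 2253/2927 = 1421*(-1/1685) + 2253*(1/2927) = -1421/1685 + 2253/2927 = -362962/4931995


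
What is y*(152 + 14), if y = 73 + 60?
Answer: 22078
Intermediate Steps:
y = 133
y*(152 + 14) = 133*(152 + 14) = 133*166 = 22078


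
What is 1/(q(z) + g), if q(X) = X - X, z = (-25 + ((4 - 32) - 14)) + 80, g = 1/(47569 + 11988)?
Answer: 59557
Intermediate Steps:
g = 1/59557 ≈ 1.6791e-5
z = 13 (z = (-25 + (-28 - 14)) + 80 = (-25 - 42) + 80 = -67 + 80 = 13)
q(X) = 0
1/(q(z) + g) = 1/(0 + 1/59557) = 1/(1/59557) = 59557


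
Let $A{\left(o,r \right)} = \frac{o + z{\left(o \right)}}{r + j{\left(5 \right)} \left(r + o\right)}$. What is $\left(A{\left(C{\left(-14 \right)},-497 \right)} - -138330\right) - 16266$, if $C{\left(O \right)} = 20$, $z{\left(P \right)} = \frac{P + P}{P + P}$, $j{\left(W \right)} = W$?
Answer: $\frac{351788427}{2882} \approx 1.2206 \cdot 10^{5}$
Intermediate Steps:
$z{\left(P \right)} = 1$ ($z{\left(P \right)} = \frac{2 P}{2 P} = 2 P \frac{1}{2 P} = 1$)
$A{\left(o,r \right)} = \frac{1 + o}{5 o + 6 r}$ ($A{\left(o,r \right)} = \frac{o + 1}{r + 5 \left(r + o\right)} = \frac{1 + o}{r + 5 \left(o + r\right)} = \frac{1 + o}{r + \left(5 o + 5 r\right)} = \frac{1 + o}{5 o + 6 r}$)
$\left(A{\left(C{\left(-14 \right)},-497 \right)} - -138330\right) - 16266 = \left(\frac{1 + 20}{5 \cdot 20 + 6 \left(-497\right)} - -138330\right) - 16266 = \left(\frac{1}{100 - 2982} \cdot 21 + 138330\right) - 16266 = \left(\frac{1}{-2882} \cdot 21 + 138330\right) - 16266 = \left(\left(- \frac{1}{2882}\right) 21 + 138330\right) - 16266 = \left(- \frac{21}{2882} + 138330\right) - 16266 = \frac{398667039}{2882} - 16266 = \frac{351788427}{2882}$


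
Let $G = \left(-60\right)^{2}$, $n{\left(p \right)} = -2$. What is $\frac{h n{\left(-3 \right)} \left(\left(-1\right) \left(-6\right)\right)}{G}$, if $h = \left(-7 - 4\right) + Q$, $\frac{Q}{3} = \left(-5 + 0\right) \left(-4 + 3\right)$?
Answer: $- \frac{1}{75} \approx -0.013333$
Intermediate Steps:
$Q = 15$ ($Q = 3 \left(-5 + 0\right) \left(-4 + 3\right) = 3 \left(\left(-5\right) \left(-1\right)\right) = 3 \cdot 5 = 15$)
$G = 3600$
$h = 4$ ($h = \left(-7 - 4\right) + 15 = -11 + 15 = 4$)
$\frac{h n{\left(-3 \right)} \left(\left(-1\right) \left(-6\right)\right)}{G} = \frac{4 \left(-2\right) \left(\left(-1\right) \left(-6\right)\right)}{3600} = \left(-8\right) 6 \cdot \frac{1}{3600} = \left(-48\right) \frac{1}{3600} = - \frac{1}{75}$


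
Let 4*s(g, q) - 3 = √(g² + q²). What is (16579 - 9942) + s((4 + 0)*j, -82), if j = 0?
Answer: 26633/4 ≈ 6658.3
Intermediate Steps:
s(g, q) = ¾ + √(g² + q²)/4
(16579 - 9942) + s((4 + 0)*j, -82) = (16579 - 9942) + (¾ + √(((4 + 0)*0)² + (-82)²)/4) = 6637 + (¾ + √((4*0)² + 6724)/4) = 6637 + (¾ + √(0² + 6724)/4) = 6637 + (¾ + √(0 + 6724)/4) = 6637 + (¾ + √6724/4) = 6637 + (¾ + (¼)*82) = 6637 + (¾ + 41/2) = 6637 + 85/4 = 26633/4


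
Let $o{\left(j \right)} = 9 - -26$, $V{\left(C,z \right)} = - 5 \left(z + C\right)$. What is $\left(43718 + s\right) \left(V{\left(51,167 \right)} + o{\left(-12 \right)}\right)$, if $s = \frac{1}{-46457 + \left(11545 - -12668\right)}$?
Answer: $- \frac{1025948666505}{22244} \approx -4.6122 \cdot 10^{7}$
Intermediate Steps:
$V{\left(C,z \right)} = - 5 C - 5 z$ ($V{\left(C,z \right)} = - 5 \left(C + z\right) = - 5 C - 5 z$)
$s = - \frac{1}{22244}$ ($s = \frac{1}{-46457 + \left(11545 + 12668\right)} = \frac{1}{-46457 + 24213} = \frac{1}{-22244} = - \frac{1}{22244} \approx -4.4956 \cdot 10^{-5}$)
$o{\left(j \right)} = 35$ ($o{\left(j \right)} = 9 + 26 = 35$)
$\left(43718 + s\right) \left(V{\left(51,167 \right)} + o{\left(-12 \right)}\right) = \left(43718 - \frac{1}{22244}\right) \left(\left(\left(-5\right) 51 - 835\right) + 35\right) = \frac{972463191 \left(\left(-255 - 835\right) + 35\right)}{22244} = \frac{972463191 \left(-1090 + 35\right)}{22244} = \frac{972463191}{22244} \left(-1055\right) = - \frac{1025948666505}{22244}$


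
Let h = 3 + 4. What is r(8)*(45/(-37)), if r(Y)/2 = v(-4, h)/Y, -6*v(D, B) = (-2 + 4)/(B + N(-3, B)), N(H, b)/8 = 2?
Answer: 15/3404 ≈ 0.0044066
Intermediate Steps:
N(H, b) = 16 (N(H, b) = 8*2 = 16)
h = 7
v(D, B) = -1/(3*(16 + B)) (v(D, B) = -(-2 + 4)/(6*(B + 16)) = -1/(3*(16 + B)))
r(Y) = -2/(69*Y) (r(Y) = 2*((-1/(48 + 3*7))/Y) = 2*((-1/(48 + 21))/Y) = 2*((-1/69)/Y) = 2*((-1*1/69)/Y) = 2*(-1/(69*Y)) = -2/(69*Y))
r(8)*(45/(-37)) = (-2/69/8)*(45/(-37)) = (-2/69*1/8)*(45*(-1/37)) = -1/276*(-45/37) = 15/3404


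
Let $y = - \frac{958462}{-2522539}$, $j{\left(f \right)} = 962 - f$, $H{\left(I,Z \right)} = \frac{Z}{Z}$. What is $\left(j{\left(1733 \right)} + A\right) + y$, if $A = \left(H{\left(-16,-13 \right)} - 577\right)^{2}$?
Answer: $\frac{834973980157}{2522539} \approx 3.3101 \cdot 10^{5}$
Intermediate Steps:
$H{\left(I,Z \right)} = 1$
$A = 331776$ ($A = \left(1 - 577\right)^{2} = \left(-576\right)^{2} = 331776$)
$y = \frac{958462}{2522539}$ ($y = \left(-958462\right) \left(- \frac{1}{2522539}\right) = \frac{958462}{2522539} \approx 0.37996$)
$\left(j{\left(1733 \right)} + A\right) + y = \left(\left(962 - 1733\right) + 331776\right) + \frac{958462}{2522539} = \left(-771 + 331776\right) + \frac{958462}{2522539} = 331005 + \frac{958462}{2522539} = \frac{834973980157}{2522539}$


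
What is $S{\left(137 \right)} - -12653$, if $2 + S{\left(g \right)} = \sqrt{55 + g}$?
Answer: $12651 + 8 \sqrt{3} \approx 12665.0$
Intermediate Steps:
$S{\left(g \right)} = -2 + \sqrt{55 + g}$
$S{\left(137 \right)} - -12653 = \left(-2 + \sqrt{55 + 137}\right) - -12653 = \left(-2 + \sqrt{192}\right) + 12653 = \left(-2 + 8 \sqrt{3}\right) + 12653 = 12651 + 8 \sqrt{3}$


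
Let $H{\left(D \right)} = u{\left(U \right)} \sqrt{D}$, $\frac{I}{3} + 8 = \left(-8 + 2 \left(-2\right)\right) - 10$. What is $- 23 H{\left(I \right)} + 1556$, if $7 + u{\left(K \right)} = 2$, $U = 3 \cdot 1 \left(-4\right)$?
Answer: $1556 + 345 i \sqrt{10} \approx 1556.0 + 1091.0 i$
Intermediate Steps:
$I = -90$ ($I = -24 + 3 \left(\left(-8 + 2 \left(-2\right)\right) - 10\right) = -24 + 3 \left(\left(-8 - 4\right) - 10\right) = -24 + 3 \left(-12 - 10\right) = -24 + 3 \left(-22\right) = -24 - 66 = -90$)
$U = -12$ ($U = 3 \left(-4\right) = -12$)
$u{\left(K \right)} = -5$ ($u{\left(K \right)} = -7 + 2 = -5$)
$H{\left(D \right)} = - 5 \sqrt{D}$
$- 23 H{\left(I \right)} + 1556 = - 23 \left(- 5 \sqrt{-90}\right) + 1556 = - 23 \left(- 5 \cdot 3 i \sqrt{10}\right) + 1556 = - 23 \left(- 15 i \sqrt{10}\right) + 1556 = 345 i \sqrt{10} + 1556 = 1556 + 345 i \sqrt{10}$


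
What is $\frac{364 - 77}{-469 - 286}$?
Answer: $- \frac{287}{755} \approx -0.38013$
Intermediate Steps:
$\frac{364 - 77}{-469 - 286} = \frac{287}{-755} = 287 \left(- \frac{1}{755}\right) = - \frac{287}{755}$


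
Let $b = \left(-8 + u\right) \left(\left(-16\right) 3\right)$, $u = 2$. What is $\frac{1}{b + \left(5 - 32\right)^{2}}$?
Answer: $\frac{1}{1017} \approx 0.00098328$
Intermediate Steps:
$b = 288$ ($b = \left(-8 + 2\right) \left(\left(-16\right) 3\right) = \left(-6\right) \left(-48\right) = 288$)
$\frac{1}{b + \left(5 - 32\right)^{2}} = \frac{1}{288 + \left(5 - 32\right)^{2}} = \frac{1}{288 + \left(-27\right)^{2}} = \frac{1}{288 + 729} = \frac{1}{1017}$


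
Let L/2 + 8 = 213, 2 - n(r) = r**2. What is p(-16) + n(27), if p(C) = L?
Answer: -317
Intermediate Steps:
n(r) = 2 - r**2
L = 410 (L = -16 + 2*213 = -16 + 426 = 410)
p(C) = 410
p(-16) + n(27) = 410 + (2 - 1*27**2) = 410 + (2 - 1*729) = 410 + (2 - 729) = 410 - 727 = -317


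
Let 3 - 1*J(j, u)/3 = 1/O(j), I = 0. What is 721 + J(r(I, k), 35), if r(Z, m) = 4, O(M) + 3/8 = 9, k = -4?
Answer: 16782/23 ≈ 729.65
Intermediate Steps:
O(M) = 69/8 (O(M) = -3/8 + 9 = 69/8)
J(j, u) = 199/23 (J(j, u) = 9 - 3/69/8 = 9 - 3*8/69 = 9 - 8/23 = 199/23)
721 + J(r(I, k), 35) = 721 + 199/23 = 16782/23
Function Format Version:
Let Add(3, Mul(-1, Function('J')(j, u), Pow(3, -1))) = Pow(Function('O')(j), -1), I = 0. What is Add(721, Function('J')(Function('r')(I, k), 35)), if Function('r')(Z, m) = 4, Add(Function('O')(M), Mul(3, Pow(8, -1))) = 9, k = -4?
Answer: Rational(16782, 23) ≈ 729.65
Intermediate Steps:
Function('O')(M) = Rational(69, 8) (Function('O')(M) = Add(Rational(-3, 8), 9) = Rational(69, 8))
Function('J')(j, u) = Rational(199, 23) (Function('J')(j, u) = Add(9, Mul(-3, Pow(Rational(69, 8), -1))) = Add(9, Mul(-3, Rational(8, 69))) = Add(9, Rational(-8, 23)) = Rational(199, 23))
Add(721, Function('J')(Function('r')(I, k), 35)) = Add(721, Rational(199, 23)) = Rational(16782, 23)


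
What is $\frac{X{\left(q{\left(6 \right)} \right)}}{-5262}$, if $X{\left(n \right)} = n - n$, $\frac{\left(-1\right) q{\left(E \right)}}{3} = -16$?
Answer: $0$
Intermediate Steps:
$q{\left(E \right)} = 48$ ($q{\left(E \right)} = \left(-3\right) \left(-16\right) = 48$)
$X{\left(n \right)} = 0$
$\frac{X{\left(q{\left(6 \right)} \right)}}{-5262} = \frac{0}{-5262} = 0 \left(- \frac{1}{5262}\right) = 0$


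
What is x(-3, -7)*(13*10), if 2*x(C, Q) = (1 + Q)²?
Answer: 2340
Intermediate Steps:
x(C, Q) = (1 + Q)²/2
x(-3, -7)*(13*10) = ((1 - 7)²/2)*(13*10) = ((½)*(-6)²)*130 = ((½)*36)*130 = 18*130 = 2340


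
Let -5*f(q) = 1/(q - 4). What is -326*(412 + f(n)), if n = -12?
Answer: -5372643/40 ≈ -1.3432e+5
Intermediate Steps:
f(q) = -1/(5*(-4 + q)) (f(q) = -1/(5*(q - 4)) = -1/(5*(-4 + q)))
-326*(412 + f(n)) = -326*(412 - 1/(-20 + 5*(-12))) = -326*(412 - 1/(-20 - 60)) = -326*(412 - 1/(-80)) = -326*(412 - 1*(-1/80)) = -326*(412 + 1/80) = -326*32961/80 = -5372643/40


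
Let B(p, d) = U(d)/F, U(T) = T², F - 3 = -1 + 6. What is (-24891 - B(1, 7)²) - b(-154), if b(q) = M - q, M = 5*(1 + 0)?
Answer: -1605601/64 ≈ -25088.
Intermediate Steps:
F = 8 (F = 3 + (-1 + 6) = 3 + 5 = 8)
B(p, d) = d²/8
M = 5 (M = 5*1 = 5)
b(q) = 5 - q
(-24891 - B(1, 7)²) - b(-154) = (-24891 - ((⅛)*7²)²) - (5 - 1*(-154)) = (-24891 - ((⅛)*49)²) - (5 + 154) = (-24891 - (49/8)²) - 1*159 = (-24891 - 1*2401/64) - 159 = (-24891 - 2401/64) - 159 = -1595425/64 - 159 = -1605601/64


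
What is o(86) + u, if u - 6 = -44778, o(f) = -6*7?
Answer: -44814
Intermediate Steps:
o(f) = -42
u = -44772 (u = 6 - 44778 = -44772)
o(86) + u = -42 - 44772 = -44814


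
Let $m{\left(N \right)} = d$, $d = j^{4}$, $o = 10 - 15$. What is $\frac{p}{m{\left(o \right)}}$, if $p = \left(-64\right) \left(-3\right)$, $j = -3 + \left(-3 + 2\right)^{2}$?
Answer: $12$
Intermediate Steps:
$o = -5$ ($o = 10 - 15 = -5$)
$j = -2$ ($j = -3 + \left(-1\right)^{2} = -3 + 1 = -2$)
$d = 16$ ($d = \left(-2\right)^{4} = 16$)
$m{\left(N \right)} = 16$
$p = 192$
$\frac{p}{m{\left(o \right)}} = \frac{192}{16} = 192 \cdot \frac{1}{16} = 12$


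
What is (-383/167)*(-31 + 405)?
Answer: -143242/167 ≈ -857.74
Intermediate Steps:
(-383/167)*(-31 + 405) = -383*1/167*374 = -383/167*374 = -143242/167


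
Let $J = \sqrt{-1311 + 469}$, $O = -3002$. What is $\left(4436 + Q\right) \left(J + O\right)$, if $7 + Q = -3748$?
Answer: $-2044362 + 681 i \sqrt{842} \approx -2.0444 \cdot 10^{6} + 19761.0 i$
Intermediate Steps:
$Q = -3755$ ($Q = -7 - 3748 = -3755$)
$J = i \sqrt{842}$ ($J = \sqrt{-842} = i \sqrt{842} \approx 29.017 i$)
$\left(4436 + Q\right) \left(J + O\right) = \left(4436 - 3755\right) \left(i \sqrt{842} - 3002\right) = 681 \left(-3002 + i \sqrt{842}\right) = -2044362 + 681 i \sqrt{842}$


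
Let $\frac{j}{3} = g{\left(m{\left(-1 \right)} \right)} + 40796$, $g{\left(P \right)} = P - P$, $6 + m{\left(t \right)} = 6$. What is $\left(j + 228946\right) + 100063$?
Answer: $451397$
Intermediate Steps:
$m{\left(t \right)} = 0$ ($m{\left(t \right)} = -6 + 6 = 0$)
$g{\left(P \right)} = 0$
$j = 122388$ ($j = 3 \left(0 + 40796\right) = 3 \cdot 40796 = 122388$)
$\left(j + 228946\right) + 100063 = \left(122388 + 228946\right) + 100063 = 351334 + 100063 = 451397$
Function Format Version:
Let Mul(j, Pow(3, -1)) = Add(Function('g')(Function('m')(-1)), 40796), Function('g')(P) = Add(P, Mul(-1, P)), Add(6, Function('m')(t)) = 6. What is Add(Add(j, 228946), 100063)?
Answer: 451397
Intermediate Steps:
Function('m')(t) = 0 (Function('m')(t) = Add(-6, 6) = 0)
Function('g')(P) = 0
j = 122388 (j = Mul(3, Add(0, 40796)) = Mul(3, 40796) = 122388)
Add(Add(j, 228946), 100063) = Add(Add(122388, 228946), 100063) = Add(351334, 100063) = 451397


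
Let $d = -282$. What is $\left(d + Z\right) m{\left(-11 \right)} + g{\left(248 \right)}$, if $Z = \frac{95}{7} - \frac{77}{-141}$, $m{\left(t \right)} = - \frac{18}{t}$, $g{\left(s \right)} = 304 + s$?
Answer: $\frac{411288}{3619} \approx 113.65$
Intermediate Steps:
$Z = \frac{13934}{987}$ ($Z = 95 \cdot \frac{1}{7} - - \frac{77}{141} = \frac{95}{7} + \frac{77}{141} = \frac{13934}{987} \approx 14.118$)
$\left(d + Z\right) m{\left(-11 \right)} + g{\left(248 \right)} = \left(-282 + \frac{13934}{987}\right) \left(- \frac{18}{-11}\right) + \left(304 + 248\right) = - \frac{264400 \left(\left(-18\right) \left(- \frac{1}{11}\right)\right)}{987} + 552 = \left(- \frac{264400}{987}\right) \frac{18}{11} + 552 = - \frac{1586400}{3619} + 552 = \frac{411288}{3619}$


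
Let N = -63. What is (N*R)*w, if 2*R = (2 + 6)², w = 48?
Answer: -96768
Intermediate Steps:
R = 32 (R = (2 + 6)²/2 = (½)*8² = (½)*64 = 32)
(N*R)*w = -63*32*48 = -2016*48 = -96768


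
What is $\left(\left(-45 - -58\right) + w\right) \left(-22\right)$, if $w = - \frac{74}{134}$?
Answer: $- \frac{18348}{67} \approx -273.85$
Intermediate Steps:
$w = - \frac{37}{67}$ ($w = \left(-74\right) \frac{1}{134} = - \frac{37}{67} \approx -0.55224$)
$\left(\left(-45 - -58\right) + w\right) \left(-22\right) = \left(\left(-45 - -58\right) - \frac{37}{67}\right) \left(-22\right) = \left(\left(-45 + 58\right) - \frac{37}{67}\right) \left(-22\right) = \left(13 - \frac{37}{67}\right) \left(-22\right) = \frac{834}{67} \left(-22\right) = - \frac{18348}{67}$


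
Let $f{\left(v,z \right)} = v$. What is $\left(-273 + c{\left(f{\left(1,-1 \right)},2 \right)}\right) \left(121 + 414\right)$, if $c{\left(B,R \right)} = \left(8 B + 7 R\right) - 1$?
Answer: $-134820$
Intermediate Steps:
$c{\left(B,R \right)} = -1 + 7 R + 8 B$ ($c{\left(B,R \right)} = \left(7 R + 8 B\right) - 1 = -1 + 7 R + 8 B$)
$\left(-273 + c{\left(f{\left(1,-1 \right)},2 \right)}\right) \left(121 + 414\right) = \left(-273 + \left(-1 + 7 \cdot 2 + 8 \cdot 1\right)\right) \left(121 + 414\right) = \left(-273 + \left(-1 + 14 + 8\right)\right) 535 = \left(-273 + 21\right) 535 = \left(-252\right) 535 = -134820$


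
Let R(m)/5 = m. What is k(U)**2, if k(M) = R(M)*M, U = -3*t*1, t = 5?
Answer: 1265625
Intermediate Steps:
R(m) = 5*m
U = -15 (U = -3*5*1 = -15*1 = -15)
k(M) = 5*M**2 (k(M) = (5*M)*M = 5*M**2)
k(U)**2 = (5*(-15)**2)**2 = (5*225)**2 = 1125**2 = 1265625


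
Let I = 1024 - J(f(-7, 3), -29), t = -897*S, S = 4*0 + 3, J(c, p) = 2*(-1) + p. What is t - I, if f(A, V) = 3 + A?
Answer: -3746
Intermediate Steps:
J(c, p) = -2 + p
S = 3 (S = 0 + 3 = 3)
t = -2691 (t = -897*3 = -2691)
I = 1055 (I = 1024 - (-2 - 29) = 1024 - 1*(-31) = 1024 + 31 = 1055)
t - I = -2691 - 1*1055 = -2691 - 1055 = -3746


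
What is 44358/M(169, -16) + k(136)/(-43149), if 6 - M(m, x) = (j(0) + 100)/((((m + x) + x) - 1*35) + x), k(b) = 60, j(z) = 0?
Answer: 13717021871/1495832 ≈ 9170.2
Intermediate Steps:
M(m, x) = 6 - 100/(-35 + m + 3*x) (M(m, x) = 6 - (0 + 100)/((((m + x) + x) - 1*35) + x) = 6 - 100/(((m + 2*x) - 35) + x) = 6 - 100/((-35 + m + 2*x) + x) = 6 - 100/(-35 + m + 3*x))
44358/M(169, -16) + k(136)/(-43149) = 44358/((2*(-155 + 3*169 + 9*(-16))/(-35 + 169 + 3*(-16)))) + 60/(-43149) = 44358/((2*(-155 + 507 - 144)/(-35 + 169 - 48))) + 60*(-1/43149) = 44358/((2*208/86)) - 20/14383 = 44358/((2*(1/86)*208)) - 20/14383 = 44358/(208/43) - 20/14383 = 44358*(43/208) - 20/14383 = 953697/104 - 20/14383 = 13717021871/1495832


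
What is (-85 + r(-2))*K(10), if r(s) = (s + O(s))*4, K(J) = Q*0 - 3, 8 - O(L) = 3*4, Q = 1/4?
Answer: 327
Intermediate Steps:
Q = ¼ ≈ 0.25000
O(L) = -4 (O(L) = 8 - 3*4 = 8 - 1*12 = 8 - 12 = -4)
K(J) = -3 (K(J) = (¼)*0 - 3 = 0 - 3 = -3)
r(s) = -16 + 4*s (r(s) = (s - 4)*4 = (-4 + s)*4 = -16 + 4*s)
(-85 + r(-2))*K(10) = (-85 + (-16 + 4*(-2)))*(-3) = (-85 + (-16 - 8))*(-3) = (-85 - 24)*(-3) = -109*(-3) = 327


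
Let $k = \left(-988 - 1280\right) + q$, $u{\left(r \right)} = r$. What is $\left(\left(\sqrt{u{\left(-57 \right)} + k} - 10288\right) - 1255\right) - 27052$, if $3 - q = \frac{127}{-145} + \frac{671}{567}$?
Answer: $-38595 + \frac{2 i \sqrt{48448110935}}{9135} \approx -38595.0 + 48.19 i$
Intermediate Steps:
$q = \frac{221359}{82215}$ ($q = 3 - \left(\frac{127}{-145} + \frac{671}{567}\right) = 3 - \left(127 \left(- \frac{1}{145}\right) + 671 \cdot \frac{1}{567}\right) = 3 - \left(- \frac{127}{145} + \frac{671}{567}\right) = 3 - \frac{25286}{82215} = \frac{221359}{82215} \approx 2.6924$)
$k = - \frac{186242261}{82215}$ ($k = \left(-988 - 1280\right) + \frac{221359}{82215} = -2268 + \frac{221359}{82215} = - \frac{186242261}{82215} \approx -2265.3$)
$\left(\left(\sqrt{u{\left(-57 \right)} + k} - 10288\right) - 1255\right) - 27052 = \left(\left(\sqrt{-57 - \frac{186242261}{82215}} - 10288\right) - 1255\right) - 27052 = \left(\left(\sqrt{- \frac{190928516}{82215}} - 10288\right) - 1255\right) - 27052 = \left(\left(\frac{2 i \sqrt{48448110935}}{9135} - 10288\right) - 1255\right) - 27052 = \left(\left(-10288 + \frac{2 i \sqrt{48448110935}}{9135}\right) - 1255\right) - 27052 = \left(-11543 + \frac{2 i \sqrt{48448110935}}{9135}\right) - 27052 = -38595 + \frac{2 i \sqrt{48448110935}}{9135}$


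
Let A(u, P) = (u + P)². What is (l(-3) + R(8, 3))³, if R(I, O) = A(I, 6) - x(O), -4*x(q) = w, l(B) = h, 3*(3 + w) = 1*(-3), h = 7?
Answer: 8242408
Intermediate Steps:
w = -4 (w = -3 + (1*(-3))/3 = -3 + (⅓)*(-3) = -3 - 1 = -4)
l(B) = 7
x(q) = 1 (x(q) = -¼*(-4) = 1)
A(u, P) = (P + u)²
R(I, O) = -1 + (6 + I)² (R(I, O) = (6 + I)² - 1*1 = (6 + I)² - 1 = -1 + (6 + I)²)
(l(-3) + R(8, 3))³ = (7 + (-1 + (6 + 8)²))³ = (7 + (-1 + 14²))³ = (7 + (-1 + 196))³ = (7 + 195)³ = 202³ = 8242408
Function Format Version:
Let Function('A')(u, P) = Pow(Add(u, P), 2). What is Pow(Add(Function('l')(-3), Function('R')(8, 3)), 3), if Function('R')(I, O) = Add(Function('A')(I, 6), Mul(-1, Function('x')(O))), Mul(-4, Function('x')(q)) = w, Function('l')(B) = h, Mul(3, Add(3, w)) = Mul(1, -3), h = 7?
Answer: 8242408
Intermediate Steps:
w = -4 (w = Add(-3, Mul(Rational(1, 3), Mul(1, -3))) = Add(-3, Mul(Rational(1, 3), -3)) = Add(-3, -1) = -4)
Function('l')(B) = 7
Function('x')(q) = 1 (Function('x')(q) = Mul(Rational(-1, 4), -4) = 1)
Function('A')(u, P) = Pow(Add(P, u), 2)
Function('R')(I, O) = Add(-1, Pow(Add(6, I), 2)) (Function('R')(I, O) = Add(Pow(Add(6, I), 2), Mul(-1, 1)) = Add(Pow(Add(6, I), 2), -1) = Add(-1, Pow(Add(6, I), 2)))
Pow(Add(Function('l')(-3), Function('R')(8, 3)), 3) = Pow(Add(7, Add(-1, Pow(Add(6, 8), 2))), 3) = Pow(Add(7, Add(-1, Pow(14, 2))), 3) = Pow(Add(7, Add(-1, 196)), 3) = Pow(Add(7, 195), 3) = Pow(202, 3) = 8242408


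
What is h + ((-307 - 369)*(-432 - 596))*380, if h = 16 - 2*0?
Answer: 264072656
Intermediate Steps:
h = 16 (h = 16 + 0 = 16)
h + ((-307 - 369)*(-432 - 596))*380 = 16 + ((-307 - 369)*(-432 - 596))*380 = 16 - 676*(-1028)*380 = 16 + 694928*380 = 16 + 264072640 = 264072656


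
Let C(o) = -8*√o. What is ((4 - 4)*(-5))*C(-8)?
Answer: 0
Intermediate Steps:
((4 - 4)*(-5))*C(-8) = ((4 - 4)*(-5))*(-16*I*√2) = (0*(-5))*(-16*I*√2) = 0*(-16*I*√2) = 0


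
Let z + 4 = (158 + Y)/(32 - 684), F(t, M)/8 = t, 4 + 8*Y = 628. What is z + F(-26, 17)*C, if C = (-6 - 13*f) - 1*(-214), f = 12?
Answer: -1763719/163 ≈ -10820.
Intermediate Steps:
Y = 78 (Y = -½ + (⅛)*628 = -½ + 157/2 = 78)
F(t, M) = 8*t
C = 52 (C = (-6 - 13*12) - 1*(-214) = (-6 - 156) + 214 = -162 + 214 = 52)
z = -711/163 (z = -4 + (158 + 78)/(32 - 684) = -4 + 236/(-652) = -4 + 236*(-1/652) = -4 - 59/163 = -711/163 ≈ -4.3620)
z + F(-26, 17)*C = -711/163 + (8*(-26))*52 = -711/163 - 208*52 = -711/163 - 10816 = -1763719/163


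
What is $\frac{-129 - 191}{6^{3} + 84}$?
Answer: $- \frac{16}{15} \approx -1.0667$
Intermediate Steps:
$\frac{-129 - 191}{6^{3} + 84} = - \frac{320}{216 + 84} = - \frac{320}{300} = \left(-320\right) \frac{1}{300} = - \frac{16}{15}$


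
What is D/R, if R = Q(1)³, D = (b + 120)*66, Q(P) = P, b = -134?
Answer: -924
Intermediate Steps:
D = -924 (D = (-134 + 120)*66 = -14*66 = -924)
R = 1 (R = 1³ = 1)
D/R = -924/1 = -924*1 = -924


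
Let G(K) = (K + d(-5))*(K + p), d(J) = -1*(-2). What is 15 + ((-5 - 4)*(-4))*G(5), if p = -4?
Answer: 267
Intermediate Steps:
d(J) = 2
G(K) = (-4 + K)*(2 + K) (G(K) = (K + 2)*(K - 4) = (2 + K)*(-4 + K) = (-4 + K)*(2 + K))
15 + ((-5 - 4)*(-4))*G(5) = 15 + ((-5 - 4)*(-4))*(-8 + 5**2 - 2*5) = 15 + (-9*(-4))*(-8 + 25 - 10) = 15 + 36*7 = 15 + 252 = 267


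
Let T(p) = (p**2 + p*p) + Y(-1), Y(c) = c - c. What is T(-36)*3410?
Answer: 8838720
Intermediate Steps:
Y(c) = 0
T(p) = 2*p**2 (T(p) = (p**2 + p*p) + 0 = (p**2 + p**2) + 0 = 2*p**2 + 0 = 2*p**2)
T(-36)*3410 = (2*(-36)**2)*3410 = (2*1296)*3410 = 2592*3410 = 8838720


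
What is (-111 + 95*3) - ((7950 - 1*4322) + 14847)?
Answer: -18301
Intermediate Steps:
(-111 + 95*3) - ((7950 - 1*4322) + 14847) = (-111 + 285) - ((7950 - 4322) + 14847) = 174 - (3628 + 14847) = 174 - 1*18475 = 174 - 18475 = -18301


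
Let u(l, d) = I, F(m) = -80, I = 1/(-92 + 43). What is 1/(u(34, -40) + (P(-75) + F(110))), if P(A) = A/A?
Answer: -49/3872 ≈ -0.012655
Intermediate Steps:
I = -1/49 (I = 1/(-49) = -1/49 ≈ -0.020408)
P(A) = 1
u(l, d) = -1/49
1/(u(34, -40) + (P(-75) + F(110))) = 1/(-1/49 + (1 - 80)) = 1/(-1/49 - 79) = 1/(-3872/49) = -49/3872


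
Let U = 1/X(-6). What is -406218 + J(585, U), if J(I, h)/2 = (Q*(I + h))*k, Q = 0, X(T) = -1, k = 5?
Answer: -406218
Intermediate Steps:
U = -1 (U = 1/(-1) = -1)
J(I, h) = 0 (J(I, h) = 2*((0*(I + h))*5) = 2*(0*5) = 2*0 = 0)
-406218 + J(585, U) = -406218 + 0 = -406218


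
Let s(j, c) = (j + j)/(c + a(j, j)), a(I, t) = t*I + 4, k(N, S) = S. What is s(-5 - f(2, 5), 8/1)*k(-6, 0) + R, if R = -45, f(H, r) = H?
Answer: -45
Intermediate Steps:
a(I, t) = 4 + I*t (a(I, t) = I*t + 4 = 4 + I*t)
s(j, c) = 2*j/(4 + c + j²) (s(j, c) = (j + j)/(c + (4 + j*j)) = (2*j)/(c + (4 + j²)) = (2*j)/(4 + c + j²) = 2*j/(4 + c + j²))
s(-5 - f(2, 5), 8/1)*k(-6, 0) + R = (2*(-5 - 1*2)/(4 + 8/1 + (-5 - 1*2)²))*0 - 45 = (2*(-5 - 2)/(4 + 8*1 + (-5 - 2)²))*0 - 45 = (2*(-7)/(4 + 8 + (-7)²))*0 - 45 = (2*(-7)/(4 + 8 + 49))*0 - 45 = (2*(-7)/61)*0 - 45 = (2*(-7)*(1/61))*0 - 45 = -14/61*0 - 45 = 0 - 45 = -45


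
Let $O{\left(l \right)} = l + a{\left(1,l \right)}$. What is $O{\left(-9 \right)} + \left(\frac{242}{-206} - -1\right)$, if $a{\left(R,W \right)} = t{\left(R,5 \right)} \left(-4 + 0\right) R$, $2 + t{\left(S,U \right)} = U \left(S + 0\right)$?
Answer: $- \frac{2181}{103} \approx -21.175$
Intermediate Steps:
$t{\left(S,U \right)} = -2 + S U$ ($t{\left(S,U \right)} = -2 + U \left(S + 0\right) = -2 + U S = -2 + S U$)
$a{\left(R,W \right)} = R \left(8 - 20 R\right)$ ($a{\left(R,W \right)} = \left(-2 + R 5\right) \left(-4 + 0\right) R = \left(-2 + 5 R\right) \left(-4\right) R = \left(8 - 20 R\right) R = R \left(8 - 20 R\right)$)
$O{\left(l \right)} = -12 + l$ ($O{\left(l \right)} = l + 4 \cdot 1 \left(2 - 5\right) = l + 4 \cdot 1 \left(-3\right) = l - 12 = -12 + l$)
$O{\left(-9 \right)} + \left(\frac{242}{-206} - -1\right) = \left(-12 - 9\right) + \left(\frac{242}{-206} - -1\right) = -21 + \left(242 \left(- \frac{1}{206}\right) + 1\right) = -21 + \left(- \frac{121}{103} + 1\right) = -21 - \frac{18}{103} = - \frac{2181}{103}$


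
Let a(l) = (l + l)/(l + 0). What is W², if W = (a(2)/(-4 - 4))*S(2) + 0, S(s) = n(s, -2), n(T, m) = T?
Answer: ¼ ≈ 0.25000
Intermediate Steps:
S(s) = s
a(l) = 2 (a(l) = (2*l)/l = 2)
W = -½ (W = (2/(-4 - 4))*2 + 0 = (2/(-8))*2 + 0 = (2*(-⅛))*2 + 0 = -¼*2 + 0 = -½ + 0 = -½ ≈ -0.50000)
W² = (-½)² = ¼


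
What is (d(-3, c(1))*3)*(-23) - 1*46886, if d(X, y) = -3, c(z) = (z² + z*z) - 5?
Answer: -46679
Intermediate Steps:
c(z) = -5 + 2*z² (c(z) = (z² + z²) - 5 = 2*z² - 5 = -5 + 2*z²)
(d(-3, c(1))*3)*(-23) - 1*46886 = -3*3*(-23) - 1*46886 = -9*(-23) - 46886 = 207 - 46886 = -46679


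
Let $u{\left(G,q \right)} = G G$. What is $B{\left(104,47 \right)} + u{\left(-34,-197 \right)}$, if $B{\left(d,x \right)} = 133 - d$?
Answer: $1185$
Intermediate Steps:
$u{\left(G,q \right)} = G^{2}$
$B{\left(104,47 \right)} + u{\left(-34,-197 \right)} = \left(133 - 104\right) + \left(-34\right)^{2} = \left(133 - 104\right) + 1156 = 29 + 1156 = 1185$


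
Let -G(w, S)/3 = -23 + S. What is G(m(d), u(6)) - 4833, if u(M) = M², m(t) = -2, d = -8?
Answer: -4872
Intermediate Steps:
G(w, S) = 69 - 3*S (G(w, S) = -3*(-23 + S) = 69 - 3*S)
G(m(d), u(6)) - 4833 = (69 - 3*6²) - 4833 = (69 - 3*36) - 4833 = (69 - 108) - 4833 = -39 - 4833 = -4872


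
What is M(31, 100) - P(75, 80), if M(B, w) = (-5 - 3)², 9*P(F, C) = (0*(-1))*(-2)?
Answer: 64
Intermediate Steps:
P(F, C) = 0 (P(F, C) = ((0*(-1))*(-2))/9 = (0*(-2))/9 = (⅑)*0 = 0)
M(B, w) = 64 (M(B, w) = (-8)² = 64)
M(31, 100) - P(75, 80) = 64 - 1*0 = 64 + 0 = 64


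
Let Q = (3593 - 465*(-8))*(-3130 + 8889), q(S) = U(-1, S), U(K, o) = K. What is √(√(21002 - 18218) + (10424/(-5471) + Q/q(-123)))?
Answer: √(-1260596512098551 + 119727364*√174)/5471 ≈ 6489.6*I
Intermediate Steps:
q(S) = -1
Q = 42115567 (Q = (3593 + 3720)*5759 = 7313*5759 = 42115567)
√(√(21002 - 18218) + (10424/(-5471) + Q/q(-123))) = √(√(21002 - 18218) + (10424/(-5471) + 42115567/(-1))) = √(√2784 + (10424*(-1/5471) + 42115567*(-1))) = √(4*√174 + (-10424/5471 - 42115567)) = √(4*√174 - 230414277481/5471) = √(-230414277481/5471 + 4*√174)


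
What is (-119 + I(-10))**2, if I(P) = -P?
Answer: 11881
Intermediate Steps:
(-119 + I(-10))**2 = (-119 - 1*(-10))**2 = (-119 + 10)**2 = (-109)**2 = 11881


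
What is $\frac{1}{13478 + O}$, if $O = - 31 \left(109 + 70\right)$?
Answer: $\frac{1}{7929} \approx 0.00012612$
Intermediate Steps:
$O = -5549$ ($O = \left(-31\right) 179 = -5549$)
$\frac{1}{13478 + O} = \frac{1}{13478 - 5549} = \frac{1}{7929}$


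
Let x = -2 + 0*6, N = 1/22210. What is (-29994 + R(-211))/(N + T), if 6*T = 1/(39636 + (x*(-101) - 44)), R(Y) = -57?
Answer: -11382778826460/18641 ≈ -6.1063e+8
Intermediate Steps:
N = 1/22210 ≈ 4.5025e-5
x = -2 (x = -2 + 0 = -2)
T = 1/238764 (T = 1/(6*(39636 + (-2*(-101) - 44))) = 1/(6*(39636 + (202 - 44))) = 1/(6*(39636 + 158)) = (⅙)/39794 = (⅙)*(1/39794) = 1/238764 ≈ 4.1882e-6)
(-29994 + R(-211))/(N + T) = (-29994 - 57)/(1/22210 + 1/238764) = -30051/130487/2651474220 = -30051*2651474220/130487 = -11382778826460/18641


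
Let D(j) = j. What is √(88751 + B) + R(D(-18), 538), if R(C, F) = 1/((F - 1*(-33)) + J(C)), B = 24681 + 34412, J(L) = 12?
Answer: 1/583 + 2*√36961 ≈ 384.51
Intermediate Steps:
B = 59093
R(C, F) = 1/(45 + F) (R(C, F) = 1/((F - 1*(-33)) + 12) = 1/((F + 33) + 12) = 1/((33 + F) + 12) = 1/(45 + F))
√(88751 + B) + R(D(-18), 538) = √(88751 + 59093) + 1/(45 + 538) = √147844 + 1/583 = 2*√36961 + 1/583 = 1/583 + 2*√36961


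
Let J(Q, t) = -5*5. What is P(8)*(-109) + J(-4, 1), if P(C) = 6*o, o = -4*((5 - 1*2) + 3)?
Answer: 15671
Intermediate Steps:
o = -24 (o = -4*((5 - 2) + 3) = -4*(3 + 3) = -4*6 = -24)
J(Q, t) = -25
P(C) = -144 (P(C) = 6*(-24) = -144)
P(8)*(-109) + J(-4, 1) = -144*(-109) - 25 = 15696 - 25 = 15671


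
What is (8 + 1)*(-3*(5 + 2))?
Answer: -189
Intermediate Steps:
(8 + 1)*(-3*(5 + 2)) = 9*(-3*7) = 9*(-21) = -189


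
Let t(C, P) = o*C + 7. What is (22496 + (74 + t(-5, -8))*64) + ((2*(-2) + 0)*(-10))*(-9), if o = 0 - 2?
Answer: 27960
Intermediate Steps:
o = -2
t(C, P) = 7 - 2*C (t(C, P) = -2*C + 7 = 7 - 2*C)
(22496 + (74 + t(-5, -8))*64) + ((2*(-2) + 0)*(-10))*(-9) = (22496 + (74 + (7 - 2*(-5)))*64) + ((2*(-2) + 0)*(-10))*(-9) = (22496 + (74 + (7 + 10))*64) + ((-4 + 0)*(-10))*(-9) = (22496 + (74 + 17)*64) - 4*(-10)*(-9) = (22496 + 91*64) + 40*(-9) = (22496 + 5824) - 360 = 28320 - 360 = 27960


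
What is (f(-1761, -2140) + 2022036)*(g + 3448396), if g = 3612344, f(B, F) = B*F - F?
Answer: 40900861569840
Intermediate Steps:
f(B, F) = -F + B*F
(f(-1761, -2140) + 2022036)*(g + 3448396) = (-2140*(-1 - 1761) + 2022036)*(3612344 + 3448396) = (-2140*(-1762) + 2022036)*7060740 = (3770680 + 2022036)*7060740 = 5792716*7060740 = 40900861569840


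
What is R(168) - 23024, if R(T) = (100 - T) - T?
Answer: -23260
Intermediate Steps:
R(T) = 100 - 2*T
R(168) - 23024 = (100 - 2*168) - 23024 = (100 - 336) - 23024 = -236 - 23024 = -23260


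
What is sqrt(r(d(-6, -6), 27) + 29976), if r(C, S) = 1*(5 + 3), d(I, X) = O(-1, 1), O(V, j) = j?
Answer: 4*sqrt(1874) ≈ 173.16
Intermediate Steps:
d(I, X) = 1
r(C, S) = 8 (r(C, S) = 1*8 = 8)
sqrt(r(d(-6, -6), 27) + 29976) = sqrt(8 + 29976) = sqrt(29984) = 4*sqrt(1874)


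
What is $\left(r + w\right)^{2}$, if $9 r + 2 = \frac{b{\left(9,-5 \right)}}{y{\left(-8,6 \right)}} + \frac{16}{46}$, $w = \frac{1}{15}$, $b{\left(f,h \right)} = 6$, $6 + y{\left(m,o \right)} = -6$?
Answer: $\frac{14161}{476100} \approx 0.029744$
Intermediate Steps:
$y{\left(m,o \right)} = -12$ ($y{\left(m,o \right)} = -6 - 6 = -12$)
$w = \frac{1}{15} \approx 0.066667$
$r = - \frac{11}{46}$ ($r = - \frac{2}{9} + \frac{\frac{6}{-12} + \frac{16}{46}}{9} = - \frac{2}{9} + \frac{6 \left(- \frac{1}{12}\right) + 16 \cdot \frac{1}{46}}{9} = - \frac{2}{9} + \frac{- \frac{1}{2} + \frac{8}{23}}{9} = - \frac{2}{9} + \frac{1}{9} \left(- \frac{7}{46}\right) = - \frac{2}{9} - \frac{7}{414} = - \frac{11}{46} \approx -0.23913$)
$\left(r + w\right)^{2} = \left(- \frac{11}{46} + \frac{1}{15}\right)^{2} = \left(- \frac{119}{690}\right)^{2} = \frac{14161}{476100}$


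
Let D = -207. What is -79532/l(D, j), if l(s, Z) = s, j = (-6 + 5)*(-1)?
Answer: 79532/207 ≈ 384.21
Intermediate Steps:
j = 1 (j = -1*(-1) = 1)
-79532/l(D, j) = -79532/(-207) = -79532*(-1/207) = 79532/207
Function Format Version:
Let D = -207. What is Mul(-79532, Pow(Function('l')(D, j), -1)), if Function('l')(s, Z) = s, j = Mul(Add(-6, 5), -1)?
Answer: Rational(79532, 207) ≈ 384.21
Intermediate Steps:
j = 1 (j = Mul(-1, -1) = 1)
Mul(-79532, Pow(Function('l')(D, j), -1)) = Mul(-79532, Pow(-207, -1)) = Mul(-79532, Rational(-1, 207)) = Rational(79532, 207)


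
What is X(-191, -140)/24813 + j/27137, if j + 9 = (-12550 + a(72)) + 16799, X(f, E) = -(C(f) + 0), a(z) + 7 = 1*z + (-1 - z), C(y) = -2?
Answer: 105062890/673350381 ≈ 0.15603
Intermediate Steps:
a(z) = -8 (a(z) = -7 + (1*z + (-1 - z)) = -7 + (z + (-1 - z)) = -7 - 1 = -8)
X(f, E) = 2 (X(f, E) = -(-2 + 0) = -1*(-2) = 2)
j = 4232 (j = -9 + ((-12550 - 8) + 16799) = -9 + (-12558 + 16799) = -9 + 4241 = 4232)
X(-191, -140)/24813 + j/27137 = 2/24813 + 4232/27137 = 105062890/673350381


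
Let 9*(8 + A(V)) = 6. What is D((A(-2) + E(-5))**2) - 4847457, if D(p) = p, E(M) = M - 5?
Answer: -43624409/9 ≈ -4.8472e+6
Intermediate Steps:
A(V) = -22/3 (A(V) = -8 + (1/9)*6 = -8 + 2/3 = -22/3)
E(M) = -5 + M
D((A(-2) + E(-5))**2) - 4847457 = (-22/3 + (-5 - 5))**2 - 4847457 = (-22/3 - 10)**2 - 4847457 = (-52/3)**2 - 4847457 = 2704/9 - 4847457 = -43624409/9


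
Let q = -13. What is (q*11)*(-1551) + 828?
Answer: 222621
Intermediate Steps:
(q*11)*(-1551) + 828 = -13*11*(-1551) + 828 = -143*(-1551) + 828 = 221793 + 828 = 222621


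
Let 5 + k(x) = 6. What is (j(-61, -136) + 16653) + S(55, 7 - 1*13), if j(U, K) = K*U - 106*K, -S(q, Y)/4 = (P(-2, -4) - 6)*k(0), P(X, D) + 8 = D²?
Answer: 39357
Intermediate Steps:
P(X, D) = -8 + D²
k(x) = 1 (k(x) = -5 + 6 = 1)
S(q, Y) = -8 (S(q, Y) = -4*((-8 + (-4)²) - 6) = -4*((-8 + 16) - 6) = -4*(8 - 6) = -8)
j(U, K) = -106*K + K*U
(j(-61, -136) + 16653) + S(55, 7 - 1*13) = (-136*(-106 - 61) + 16653) - 8 = (-136*(-167) + 16653) - 8 = (22712 + 16653) - 8 = 39365 - 8 = 39357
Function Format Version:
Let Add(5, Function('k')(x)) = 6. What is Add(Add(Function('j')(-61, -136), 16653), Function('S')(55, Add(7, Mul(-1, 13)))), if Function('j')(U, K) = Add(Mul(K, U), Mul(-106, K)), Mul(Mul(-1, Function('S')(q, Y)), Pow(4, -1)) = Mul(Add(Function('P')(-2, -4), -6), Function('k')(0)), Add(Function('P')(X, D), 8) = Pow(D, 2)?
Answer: 39357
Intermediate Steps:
Function('P')(X, D) = Add(-8, Pow(D, 2))
Function('k')(x) = 1 (Function('k')(x) = Add(-5, 6) = 1)
Function('S')(q, Y) = -8 (Function('S')(q, Y) = Mul(-4, Mul(Add(Add(-8, Pow(-4, 2)), -6), 1)) = Mul(-4, Mul(Add(Add(-8, 16), -6), 1)) = Mul(-4, Mul(Add(8, -6), 1)) = Mul(-4, Mul(2, 1)) = Mul(-4, 2) = -8)
Function('j')(U, K) = Add(Mul(-106, K), Mul(K, U))
Add(Add(Function('j')(-61, -136), 16653), Function('S')(55, Add(7, Mul(-1, 13)))) = Add(Add(Mul(-136, Add(-106, -61)), 16653), -8) = Add(Add(Mul(-136, -167), 16653), -8) = Add(Add(22712, 16653), -8) = Add(39365, -8) = 39357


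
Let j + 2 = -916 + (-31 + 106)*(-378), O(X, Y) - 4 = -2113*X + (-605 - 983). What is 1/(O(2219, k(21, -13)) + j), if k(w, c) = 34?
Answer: -1/4719599 ≈ -2.1188e-7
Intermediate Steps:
O(X, Y) = -1584 - 2113*X (O(X, Y) = 4 + (-2113*X + (-605 - 983)) = 4 + (-2113*X - 1588) = 4 + (-1588 - 2113*X) = -1584 - 2113*X)
j = -29268 (j = -2 + (-916 + (-31 + 106)*(-378)) = -2 + (-916 + 75*(-378)) = -2 + (-916 - 28350) = -2 - 29266 = -29268)
1/(O(2219, k(21, -13)) + j) = 1/((-1584 - 2113*2219) - 29268) = 1/((-1584 - 4688747) - 29268) = 1/(-4690331 - 29268) = 1/(-4719599) = -1/4719599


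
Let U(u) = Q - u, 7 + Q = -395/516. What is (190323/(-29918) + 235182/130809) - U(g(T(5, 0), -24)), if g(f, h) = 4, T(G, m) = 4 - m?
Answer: 346273187543/48080679276 ≈ 7.2019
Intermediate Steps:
Q = -4007/516 (Q = -7 - 395/516 = -4007/516 ≈ -7.7655)
U(u) = -4007/516 - u
(190323/(-29918) + 235182/130809) - U(g(T(5, 0), -24)) = (190323/(-29918) + 235182/130809) - (-4007/516 - 1*4) = (190323*(-1/29918) + 235182*(1/130809)) - (-4007/516 - 4) = (-27189/4274 + 78394/43603) - 1*(-6071/516) = -850466011/186359222 + 6071/516 = 346273187543/48080679276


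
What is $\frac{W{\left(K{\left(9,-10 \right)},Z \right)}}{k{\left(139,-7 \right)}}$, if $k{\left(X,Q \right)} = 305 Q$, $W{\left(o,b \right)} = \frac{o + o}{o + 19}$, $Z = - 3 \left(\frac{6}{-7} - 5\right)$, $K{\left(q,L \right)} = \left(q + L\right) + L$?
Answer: $\frac{11}{8540} \approx 0.0012881$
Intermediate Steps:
$K{\left(q,L \right)} = q + 2 L$ ($K{\left(q,L \right)} = \left(L + q\right) + L = q + 2 L$)
$Z = \frac{123}{7}$ ($Z = - 3 \left(6 \left(- \frac{1}{7}\right) - 5\right) = - 3 \left(- \frac{6}{7} - 5\right) = \left(-3\right) \left(- \frac{41}{7}\right) = \frac{123}{7} \approx 17.571$)
$W{\left(o,b \right)} = \frac{2 o}{19 + o}$
$\frac{W{\left(K{\left(9,-10 \right)},Z \right)}}{k{\left(139,-7 \right)}} = \frac{2 \left(9 + 2 \left(-10\right)\right) \frac{1}{19 + \left(9 + 2 \left(-10\right)\right)}}{305 \left(-7\right)} = \frac{2 \left(9 - 20\right) \frac{1}{19 + \left(9 - 20\right)}}{-2135} = 2 \left(-11\right) \frac{1}{19 - 11} \left(- \frac{1}{2135}\right) = 2 \left(-11\right) \frac{1}{8} \left(- \frac{1}{2135}\right) = \left(- \frac{11}{4}\right) \left(- \frac{1}{2135}\right) = \frac{11}{8540}$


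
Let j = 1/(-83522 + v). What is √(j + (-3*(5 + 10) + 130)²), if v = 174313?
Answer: 4*√3722232258501/90791 ≈ 85.000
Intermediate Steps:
j = 1/90791 (j = 1/(-83522 + 174313) = 1/90791 ≈ 1.1014e-5)
√(j + (-3*(5 + 10) + 130)²) = √(1/90791 + (-3*(5 + 10) + 130)²) = √(1/90791 + (-3*15 + 130)²) = √(1/90791 + (-45 + 130)²) = √(1/90791 + 85²) = √(1/90791 + 7225) = √(655964976/90791) = 4*√3722232258501/90791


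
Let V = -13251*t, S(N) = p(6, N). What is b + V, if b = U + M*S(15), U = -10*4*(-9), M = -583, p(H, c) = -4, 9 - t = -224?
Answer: -3084791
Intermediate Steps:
t = 233 (t = 9 - 1*(-224) = 9 + 224 = 233)
S(N) = -4
V = -3087483 (V = -13251*233 = -3087483)
U = 360 (U = -40*(-9) = 360)
b = 2692 (b = 360 - 583*(-4) = 360 + 2332 = 2692)
b + V = 2692 - 3087483 = -3084791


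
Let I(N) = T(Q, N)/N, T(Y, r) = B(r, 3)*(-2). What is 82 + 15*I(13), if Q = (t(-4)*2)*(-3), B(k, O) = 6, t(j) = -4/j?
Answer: 886/13 ≈ 68.154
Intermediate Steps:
Q = -6 (Q = (-4/(-4)*2)*(-3) = (-4*(-¼)*2)*(-3) = (1*2)*(-3) = 2*(-3) = -6)
T(Y, r) = -12 (T(Y, r) = 6*(-2) = -12)
I(N) = -12/N
82 + 15*I(13) = 82 + 15*(-12/13) = 82 - 180/13 = 886/13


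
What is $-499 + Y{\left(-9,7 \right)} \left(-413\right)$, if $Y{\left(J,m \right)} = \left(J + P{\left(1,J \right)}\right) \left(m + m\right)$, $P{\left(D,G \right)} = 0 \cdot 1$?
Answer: $51539$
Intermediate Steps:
$P{\left(D,G \right)} = 0$
$Y{\left(J,m \right)} = 2 J m$ ($Y{\left(J,m \right)} = \left(J + 0\right) \left(m + m\right) = J 2 m = 2 J m$)
$-499 + Y{\left(-9,7 \right)} \left(-413\right) = -499 + 2 \left(-9\right) 7 \left(-413\right) = -499 - -52038 = -499 + 52038 = 51539$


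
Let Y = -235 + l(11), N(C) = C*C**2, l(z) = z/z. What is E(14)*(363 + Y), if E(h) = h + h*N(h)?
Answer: 4957470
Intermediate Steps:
l(z) = 1
N(C) = C**3
Y = -234 (Y = -235 + 1 = -234)
E(h) = h + h**4 (E(h) = h + h*h**3 = h + h**4)
E(14)*(363 + Y) = (14 + 14**4)*(363 - 234) = (14 + 38416)*129 = 38430*129 = 4957470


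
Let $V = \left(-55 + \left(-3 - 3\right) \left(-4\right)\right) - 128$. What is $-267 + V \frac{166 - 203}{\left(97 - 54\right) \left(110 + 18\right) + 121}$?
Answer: $- \frac{498664}{1875} \approx -265.95$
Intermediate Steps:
$V = -159$ ($V = \left(-55 - -24\right) - 128 = \left(-55 + 24\right) - 128 = -31 - 128 = -159$)
$-267 + V \frac{166 - 203}{\left(97 - 54\right) \left(110 + 18\right) + 121} = -267 - 159 \frac{166 - 203}{\left(97 - 54\right) \left(110 + 18\right) + 121} = -267 - 159 \left(- \frac{37}{43 \cdot 128 + 121}\right) = -267 - 159 \left(- \frac{37}{5504 + 121}\right) = -267 - 159 \left(- \frac{37}{5625}\right) = -267 - 159 \left(\left(-37\right) \frac{1}{5625}\right) = -267 - - \frac{1961}{1875} = -267 + \frac{1961}{1875} = - \frac{498664}{1875}$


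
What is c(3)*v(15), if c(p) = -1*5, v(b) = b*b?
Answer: -1125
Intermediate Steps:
v(b) = b²
c(p) = -5
c(3)*v(15) = -5*15² = -5*225 = -1125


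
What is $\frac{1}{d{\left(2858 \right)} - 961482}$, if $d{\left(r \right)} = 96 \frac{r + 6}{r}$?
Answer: $- \frac{1429}{1373820306} \approx -1.0402 \cdot 10^{-6}$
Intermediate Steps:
$d{\left(r \right)} = \frac{96 \left(6 + r\right)}{r}$ ($d{\left(r \right)} = 96 \frac{6 + r}{r} = \frac{96 \left(6 + r\right)}{r}$)
$\frac{1}{d{\left(2858 \right)} - 961482} = \frac{1}{\left(96 + \frac{576}{2858}\right) - 961482} = \frac{1}{\left(96 + 576 \cdot \frac{1}{2858}\right) - 961482} = \frac{1}{\left(96 + \frac{288}{1429}\right) - 961482} = \frac{1}{\frac{137472}{1429} - 961482} = \frac{1}{- \frac{1373820306}{1429}} = - \frac{1429}{1373820306}$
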